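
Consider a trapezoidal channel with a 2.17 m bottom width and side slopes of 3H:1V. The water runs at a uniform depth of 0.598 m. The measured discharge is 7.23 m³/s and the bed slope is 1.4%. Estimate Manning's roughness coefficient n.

n = 0.021

With bottom width b = 2.17 m and side slope z = 3: A = (b + zy)y = (2.17 + 3×0.598)×0.598 = 2.37 m²; P = b + 2y√(1+z²) = 2.17 + 2×0.598×3.162 = 5.952 m.
Hydraulic radius R = A/P = 2.37/5.952 = 0.3983 m.
Rearranging Manning's equation: n = (1/Q) A R^(2/3) S^(1/2) = (1/7.23) × 2.37 × 0.3983^(2/3) × √0.014 = 0.021.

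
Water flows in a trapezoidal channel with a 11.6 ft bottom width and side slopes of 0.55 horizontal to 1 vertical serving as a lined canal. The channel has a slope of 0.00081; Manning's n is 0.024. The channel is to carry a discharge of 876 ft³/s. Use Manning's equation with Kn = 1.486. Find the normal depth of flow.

y_n = 9.99 ft

Manning's equation rearranged: A R^(2/3) = nQ / (1.486·√S) = 0.024 × 876 / (1.486 × √0.00081) = 497.1.
At y = 8.78 ft: A R^(2/3) = 396.6 — short.
At y = 11.9 ft: A R^(2/3) = 678.5 — over.
At y = 9.99 ft: A R^(2/3) = 496.9 — matches.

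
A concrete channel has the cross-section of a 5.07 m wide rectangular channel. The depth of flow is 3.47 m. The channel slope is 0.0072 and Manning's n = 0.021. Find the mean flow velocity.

Flow area A = b·y = 5.07 × 3.47 = 17.59 m². Wetted perimeter P = b + 2y = 5.07 + 2×3.47 = 12.01 m.
Hydraulic radius R = A/P = 17.59/12.01 = 1.465 m.
From Manning's equation, V = (1/n) R^(2/3) S^(1/2) = (1/0.021) × 1.465^(2/3) × 0.0072^(1/2) = 5.21 m/s.

V = 5.21 m/s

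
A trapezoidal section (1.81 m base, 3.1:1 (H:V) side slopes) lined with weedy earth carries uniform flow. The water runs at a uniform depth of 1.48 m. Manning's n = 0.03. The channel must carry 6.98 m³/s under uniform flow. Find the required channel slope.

With bottom width b = 1.81 m and side slope z = 3.1: A = (b + zy)y = (1.81 + 3.1×1.48)×1.48 = 9.469 m²; P = b + 2y√(1+z²) = 1.81 + 2×1.48×3.257 = 11.45 m.
Hydraulic radius R = A/P = 9.469/11.45 = 0.8269 m.
From Manning's equation, S = [nQ / (1 A R^(2/3))]² = [0.03 × 6.98 / (1 × 9.469 × 0.8269^(2/3))]² = 0.00063.

S = 0.00063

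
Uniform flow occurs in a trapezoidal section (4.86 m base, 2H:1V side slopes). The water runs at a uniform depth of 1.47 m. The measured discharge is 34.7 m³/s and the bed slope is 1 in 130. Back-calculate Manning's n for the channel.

n = 0.029

With bottom width b = 4.86 m and side slope z = 2: A = (b + zy)y = (4.86 + 2×1.47)×1.47 = 11.47 m²; P = b + 2y√(1+z²) = 4.86 + 2×1.47×2.236 = 11.43 m.
Hydraulic radius R = A/P = 11.47/11.43 = 1.003 m.
Rearranging Manning's equation: n = (1/Q) A R^(2/3) S^(1/2) = (1/34.7) × 11.47 × 1.003^(2/3) × √0.007692 = 0.029.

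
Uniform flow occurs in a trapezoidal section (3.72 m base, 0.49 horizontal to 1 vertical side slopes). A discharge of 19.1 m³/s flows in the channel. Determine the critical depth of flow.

y_c = 1.31 m

At critical depth, Q² T / (g A³) = 1, i.e. A³/T = Q²/g = 19.1²/9.81 = 37.19.
Trying y = 1.47 m: A³/T = 53.89 — high.
Trying y = 1.11 m: A³/T = 22.05 — low.
Trying y = 1.31 m: A³/T = 37.29 — close enough.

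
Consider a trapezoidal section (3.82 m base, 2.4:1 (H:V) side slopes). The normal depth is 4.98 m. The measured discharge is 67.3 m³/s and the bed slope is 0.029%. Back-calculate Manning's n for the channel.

n = 0.038

With bottom width b = 3.82 m and side slope z = 2.4: A = (b + zy)y = (3.82 + 2.4×4.98)×4.98 = 78.54 m²; P = b + 2y√(1+z²) = 3.82 + 2×4.98×2.6 = 29.72 m.
Hydraulic radius R = A/P = 78.54/29.72 = 2.643 m.
Rearranging Manning's equation: n = (1/Q) A R^(2/3) S^(1/2) = (1/67.3) × 78.54 × 2.643^(2/3) × √0.00029 = 0.038.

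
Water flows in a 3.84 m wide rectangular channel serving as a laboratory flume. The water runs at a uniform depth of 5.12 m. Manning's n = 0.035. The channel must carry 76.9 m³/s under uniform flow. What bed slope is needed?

Flow area A = b·y = 3.84 × 5.12 = 19.66 m². Wetted perimeter P = b + 2y = 3.84 + 2×5.12 = 14.08 m.
Hydraulic radius R = A/P = 19.66/14.08 = 1.396 m.
From Manning's equation, S = [nQ / (1 A R^(2/3))]² = [0.035 × 76.9 / (1 × 19.66 × 1.396^(2/3))]² = 0.012.

S = 0.012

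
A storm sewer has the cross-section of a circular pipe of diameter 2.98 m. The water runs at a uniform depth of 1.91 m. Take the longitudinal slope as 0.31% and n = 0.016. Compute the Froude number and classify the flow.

subcritical

For a circular section of diameter D = 2.98 m at depth y = 1.91 m, the central angle is θ = 2 arccos(1 − 2y/D) = 3.713 rad. Then A = (D²/8)(θ − sin θ) = 4.722 m² and P = Dθ/2 = 5.533 m.
Hydraulic radius R = A/P = 4.722/5.533 = 0.8535 m.
V = (1/n) R^(2/3) √S = (1/0.016) × 0.8535^(2/3) × √0.0031 = 3.131 m/s. Hydraulic depth D_h = A/T = 4.722/2.859 = 1.652 m.
Froude number Fr = V/√(g·D_h) = 3.131/√(9.81×1.652) = 0.778, which is less than 1, so the flow is subcritical.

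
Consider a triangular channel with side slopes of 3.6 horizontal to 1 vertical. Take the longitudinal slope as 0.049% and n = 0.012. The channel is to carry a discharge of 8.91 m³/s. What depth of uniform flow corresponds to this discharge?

y_n = 1.34 m

Manning's equation rearranged: A R^(2/3) = nQ / (1·√S) = 0.012 × 8.91 / (√0.00049) = 4.83.
At y = 1.12 m: A R^(2/3) = 2.993 — too small.
At y = 1.34 m: A R^(2/3) = 4.828 — close enough.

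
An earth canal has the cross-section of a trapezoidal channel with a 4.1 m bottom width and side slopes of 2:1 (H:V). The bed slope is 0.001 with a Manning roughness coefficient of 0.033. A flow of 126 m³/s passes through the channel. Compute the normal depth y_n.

Manning's equation rearranged: A R^(2/3) = nQ / (1·√S) = 0.033 × 126 / (√0.001) = 131.5.
At y = 5.99 m: A R^(2/3) = 205.6 — over.
At y = 4.93 m: A R^(2/3) = 131.2 — close enough.

y_n = 4.93 m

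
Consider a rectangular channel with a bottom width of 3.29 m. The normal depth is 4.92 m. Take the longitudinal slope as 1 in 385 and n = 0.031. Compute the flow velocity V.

Flow area A = b·y = 3.29 × 4.92 = 16.19 m². Wetted perimeter P = b + 2y = 3.29 + 2×4.92 = 13.13 m.
Hydraulic radius R = A/P = 16.19/13.13 = 1.233 m.
From Manning's equation, V = (1/n) R^(2/3) S^(1/2) = (1/0.031) × 1.233^(2/3) × 0.002597^(1/2) = 1.89 m/s.

V = 1.89 m/s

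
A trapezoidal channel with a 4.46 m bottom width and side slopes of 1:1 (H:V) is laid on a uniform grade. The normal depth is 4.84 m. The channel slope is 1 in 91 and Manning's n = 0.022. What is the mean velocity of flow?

V = 8.73 m/s

With bottom width b = 4.46 m and side slope z = 1: A = (b + zy)y = (4.46 + 1×4.84)×4.84 = 45.01 m²; P = b + 2y√(1+z²) = 4.46 + 2×4.84×1.414 = 18.15 m.
Hydraulic radius R = A/P = 45.01/18.15 = 2.48 m.
From Manning's equation, V = (1/n) R^(2/3) S^(1/2) = (1/0.022) × 2.48^(2/3) × 0.01099^(1/2) = 8.73 m/s.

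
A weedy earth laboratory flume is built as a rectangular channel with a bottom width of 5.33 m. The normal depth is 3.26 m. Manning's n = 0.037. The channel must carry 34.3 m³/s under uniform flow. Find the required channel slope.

Flow area A = b·y = 5.33 × 3.26 = 17.38 m². Wetted perimeter P = b + 2y = 5.33 + 2×3.26 = 11.85 m.
Hydraulic radius R = A/P = 17.38/11.85 = 1.466 m.
From Manning's equation, S = [nQ / (1 A R^(2/3))]² = [0.037 × 34.3 / (1 × 17.38 × 1.466^(2/3))]² = 0.0032.

S = 0.0032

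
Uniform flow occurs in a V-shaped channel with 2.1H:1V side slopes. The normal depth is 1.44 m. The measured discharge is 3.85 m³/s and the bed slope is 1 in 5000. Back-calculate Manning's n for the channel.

For a triangular section with side slope z = 2.1: A = zy² = 2.1×1.44² = 4.355 m²; P = 2y√(1+z²) = 2×1.44×2.326 = 6.699 m.
Hydraulic radius R = A/P = 4.355/6.699 = 0.6501 m.
Rearranging Manning's equation: n = (1/Q) A R^(2/3) S^(1/2) = (1/3.85) × 4.355 × 0.6501^(2/3) × √0.0002 = 0.012.

n = 0.012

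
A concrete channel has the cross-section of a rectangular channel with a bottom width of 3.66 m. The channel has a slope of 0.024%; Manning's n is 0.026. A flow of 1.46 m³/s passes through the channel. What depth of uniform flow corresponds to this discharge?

y_n = 0.926 m

Manning's equation rearranged: A R^(2/3) = nQ / (1·√S) = 0.026 × 1.46 / (√0.00024) = 2.45.
At y = 1.06 m: A R^(2/3) = 2.974 — too large.
At y = 0.733 m: A R^(2/3) = 1.742 — too small.
At y = 0.926 m: A R^(2/3) = 2.451 — matches.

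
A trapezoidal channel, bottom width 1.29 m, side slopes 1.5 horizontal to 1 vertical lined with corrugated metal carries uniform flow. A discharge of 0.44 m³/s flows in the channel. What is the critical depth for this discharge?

y_c = 0.209 m

At critical depth, Q² T / (g A³) = 1, i.e. A³/T = Q²/g = 0.44²/9.81 = 0.01973.
At y = 0.227 m: A³/T = 0.02572 — high.
At y = 0.145 m: A³/T = 0.006055 — low.
At y = 0.209 m: A³/T = 0.01963 — matches.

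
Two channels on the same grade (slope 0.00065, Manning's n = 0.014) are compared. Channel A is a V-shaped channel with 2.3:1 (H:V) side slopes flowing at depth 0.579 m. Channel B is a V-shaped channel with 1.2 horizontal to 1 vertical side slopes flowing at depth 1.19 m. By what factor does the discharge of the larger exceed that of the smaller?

Channel A: For a triangular section with side slope z = 2.3: A = zy² = 2.3×0.579² = 0.7711 m²; P = 2y√(1+z²) = 2×0.579×2.508 = 2.904 m. Hydraulic radius R = A/P = 0.7711/2.904 = 0.2655 m. Q_A = (1/0.014)·0.7711·0.2655^(2/3)·√0.00065 = 0.58 m³/s.
Channel B: For a triangular section with side slope z = 1.2: A = zy² = 1.2×1.19² = 1.699 m²; P = 2y√(1+z²) = 2×1.19×1.562 = 3.718 m. Hydraulic radius R = A/P = 1.699/3.718 = 0.4571 m. Q_B = (1/0.014)·1.699·0.4571^(2/3)·√0.00065 = 1.836 m³/s.
The larger discharge is 1.836 m³/s and the smaller is 0.58 m³/s; the ratio is 3.17.

3.17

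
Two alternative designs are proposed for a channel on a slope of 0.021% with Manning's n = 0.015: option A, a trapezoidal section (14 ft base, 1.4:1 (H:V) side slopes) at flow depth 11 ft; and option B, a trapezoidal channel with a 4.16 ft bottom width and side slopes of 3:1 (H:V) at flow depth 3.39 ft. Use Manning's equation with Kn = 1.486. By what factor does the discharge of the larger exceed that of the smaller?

Channel A: With bottom width b = 14 ft and side slope z = 1.4: A = (b + zy)y = (14 + 1.4×11)×11 = 323.4 ft²; P = b + 2y√(1+z²) = 14 + 2×11×1.72 = 51.85 ft. Hydraulic radius R = A/P = 323.4/51.85 = 6.237 ft. Q_A = (1.486/0.015)·323.4·6.237^(2/3)·√0.00021 = 1573 ft³/s.
Channel B: With bottom width b = 4.16 ft and side slope z = 3: A = (b + zy)y = (4.16 + 3×3.39)×3.39 = 48.58 ft²; P = b + 2y√(1+z²) = 4.16 + 2×3.39×3.162 = 25.6 ft. Hydraulic radius R = A/P = 48.58/25.6 = 1.898 ft. Q_B = (1.486/0.015)·48.58·1.898^(2/3)·√0.00021 = 106.9 ft³/s.
The larger discharge is 1573 ft³/s and the smaller is 106.9 ft³/s; the ratio is 14.7.

14.7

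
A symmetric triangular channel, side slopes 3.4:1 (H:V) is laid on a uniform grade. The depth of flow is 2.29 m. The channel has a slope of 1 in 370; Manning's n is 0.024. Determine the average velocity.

V = 2.31 m/s

For a triangular section with side slope z = 3.4: A = zy² = 3.4×2.29² = 17.83 m²; P = 2y√(1+z²) = 2×2.29×3.544 = 16.23 m.
Hydraulic radius R = A/P = 17.83/16.23 = 1.098 m.
From Manning's equation, V = (1/n) R^(2/3) S^(1/2) = (1/0.024) × 1.098^(2/3) × 0.002703^(1/2) = 2.31 m/s.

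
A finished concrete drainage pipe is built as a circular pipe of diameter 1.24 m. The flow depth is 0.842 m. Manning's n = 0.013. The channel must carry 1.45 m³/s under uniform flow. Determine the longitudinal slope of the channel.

S = 0.0018

For a circular section of diameter D = 1.24 m at depth y = 0.842 m, the central angle is θ = 2 arccos(1 − 2y/D) = 3.874 rad. Then A = (D²/8)(θ − sin θ) = 0.8731 m² and P = Dθ/2 = 2.402 m.
Hydraulic radius R = A/P = 0.8731/2.402 = 0.3635 m.
From Manning's equation, S = [nQ / (1 A R^(2/3))]² = [0.013 × 1.45 / (1 × 0.8731 × 0.3635^(2/3))]² = 0.0018.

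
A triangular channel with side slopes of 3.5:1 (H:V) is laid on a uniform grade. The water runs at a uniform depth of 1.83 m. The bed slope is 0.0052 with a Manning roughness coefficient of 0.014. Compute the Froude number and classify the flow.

For a triangular section with side slope z = 3.5: A = zy² = 3.5×1.83² = 11.72 m²; P = 2y√(1+z²) = 2×1.83×3.64 = 13.32 m.
Hydraulic radius R = A/P = 11.72/13.32 = 0.8798 m.
V = (1/n) R^(2/3) √S = (1/0.014) × 0.8798^(2/3) × √0.0052 = 4.729 m/s. Hydraulic depth D_h = A/T = 11.72/12.81 = 0.915 m.
Froude number Fr = V/√(g·D_h) = 4.729/√(9.81×0.915) = 1.58, which is greater than 1, so the flow is supercritical.

supercritical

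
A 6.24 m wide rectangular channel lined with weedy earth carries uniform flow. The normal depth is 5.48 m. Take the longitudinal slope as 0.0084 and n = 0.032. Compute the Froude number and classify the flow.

subcritical

Flow area A = b·y = 6.24 × 5.48 = 34.2 m². Wetted perimeter P = b + 2y = 6.24 + 2×5.48 = 17.2 m.
Hydraulic radius R = A/P = 34.2/17.2 = 1.988 m.
V = (1/n) R^(2/3) √S = (1/0.032) × 1.988^(2/3) × √0.0084 = 4.528 m/s. Hydraulic depth D_h = A/T = 34.2/6.24 = 5.48 m.
Froude number Fr = V/√(g·D_h) = 4.528/√(9.81×5.48) = 0.618, which is less than 1, so the flow is subcritical.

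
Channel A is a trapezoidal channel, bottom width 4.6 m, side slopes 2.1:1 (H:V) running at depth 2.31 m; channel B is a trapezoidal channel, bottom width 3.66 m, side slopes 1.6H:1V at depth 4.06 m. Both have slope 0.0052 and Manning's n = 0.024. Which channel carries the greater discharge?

Channel A: With bottom width b = 4.6 m and side slope z = 2.1: A = (b + zy)y = (4.6 + 2.1×2.31)×2.31 = 21.83 m²; P = b + 2y√(1+z²) = 4.6 + 2×2.31×2.326 = 15.35 m. Hydraulic radius R = A/P = 21.83/15.35 = 1.423 m. Q_A = (1/0.024)·21.83·1.423^(2/3)·√0.0052 = 82.97 m³/s.
Channel B: With bottom width b = 3.66 m and side slope z = 1.6: A = (b + zy)y = (3.66 + 1.6×4.06)×4.06 = 41.23 m²; P = b + 2y√(1+z²) = 3.66 + 2×4.06×1.887 = 18.98 m. Hydraulic radius R = A/P = 41.23/18.98 = 2.172 m. Q_B = (1/0.024)·41.23·2.172^(2/3)·√0.0052 = 207.8 m³/s.
Q_A = 82.97 m³/s vs Q_B = 207.8 m³/s, so channel B carries more.

channel B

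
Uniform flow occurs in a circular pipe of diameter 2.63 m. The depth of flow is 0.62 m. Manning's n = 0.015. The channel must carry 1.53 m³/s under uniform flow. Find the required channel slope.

S = 0.0021

For a circular section of diameter D = 2.63 m at depth y = 0.62 m, the central angle is θ = 2 arccos(1 − 2y/D) = 2.028 rad. Then A = (D²/8)(θ − sin θ) = 0.9775 m² and P = Dθ/2 = 2.667 m.
Hydraulic radius R = A/P = 0.9775/2.667 = 0.3666 m.
From Manning's equation, S = [nQ / (1 A R^(2/3))]² = [0.015 × 1.53 / (1 × 0.9775 × 0.3666^(2/3))]² = 0.0021.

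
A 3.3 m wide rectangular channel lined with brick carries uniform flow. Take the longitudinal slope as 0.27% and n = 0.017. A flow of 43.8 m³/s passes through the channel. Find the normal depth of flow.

Manning's equation rearranged: A R^(2/3) = nQ / (1·√S) = 0.017 × 43.8 / (√0.0027) = 14.33.
Try y = 4.53 m: A R^(2/3) = 16.97 — high.
Try y = 3.93 m: A R^(2/3) = 14.34 — close enough.

y_n = 3.93 m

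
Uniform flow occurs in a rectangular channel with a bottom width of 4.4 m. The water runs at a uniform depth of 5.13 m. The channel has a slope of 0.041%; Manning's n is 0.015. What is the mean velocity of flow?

V = 1.8 m/s

Flow area A = b·y = 4.4 × 5.13 = 22.57 m². Wetted perimeter P = b + 2y = 4.4 + 2×5.13 = 14.66 m.
Hydraulic radius R = A/P = 22.57/14.66 = 1.54 m.
From Manning's equation, V = (1/n) R^(2/3) S^(1/2) = (1/0.015) × 1.54^(2/3) × 0.00041^(1/2) = 1.8 m/s.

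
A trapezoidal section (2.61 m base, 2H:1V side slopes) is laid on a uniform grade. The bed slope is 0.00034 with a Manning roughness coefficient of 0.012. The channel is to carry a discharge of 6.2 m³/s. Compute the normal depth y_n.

Manning's equation rearranged: A R^(2/3) = nQ / (1·√S) = 0.012 × 6.2 / (√0.00034) = 4.035.
At y = 0.914 m: A R^(2/3) = 2.904 — short.
At y = 1.08 m: A R^(2/3) = 4.032 — close enough.

y_n = 1.08 m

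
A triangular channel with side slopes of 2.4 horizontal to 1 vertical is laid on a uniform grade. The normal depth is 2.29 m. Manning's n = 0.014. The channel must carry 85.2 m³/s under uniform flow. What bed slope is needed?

For a triangular section with side slope z = 2.4: A = zy² = 2.4×2.29² = 12.59 m²; P = 2y√(1+z²) = 2×2.29×2.6 = 11.91 m.
Hydraulic radius R = A/P = 12.59/11.91 = 1.057 m.
From Manning's equation, S = [nQ / (1 A R^(2/3))]² = [0.014 × 85.2 / (1 × 12.59 × 1.057^(2/3))]² = 0.00834.

S = 0.00834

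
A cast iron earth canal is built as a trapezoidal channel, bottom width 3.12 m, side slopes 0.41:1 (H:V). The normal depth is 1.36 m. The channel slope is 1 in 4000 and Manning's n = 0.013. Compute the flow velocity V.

With bottom width b = 3.12 m and side slope z = 0.41: A = (b + zy)y = (3.12 + 0.41×1.36)×1.36 = 5.002 m²; P = b + 2y√(1+z²) = 3.12 + 2×1.36×1.081 = 6.06 m.
Hydraulic radius R = A/P = 5.002/6.06 = 0.8254 m.
From Manning's equation, V = (1/n) R^(2/3) S^(1/2) = (1/0.013) × 0.8254^(2/3) × 0.00025^(1/2) = 1.07 m/s.

V = 1.07 m/s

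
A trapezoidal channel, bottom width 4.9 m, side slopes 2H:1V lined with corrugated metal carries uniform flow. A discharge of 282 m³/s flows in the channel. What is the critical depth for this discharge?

At critical depth, Q² T / (g A³) = 1, i.e. A³/T = Q²/g = 282²/9.81 = 8106.
Try y = 3.35 m: A³/T = 3207 — short.
Try y = 5.37 m: A³/T = 22460 — over.
Try y = 4.21 m: A³/T = 8111 — close enough.

y_c = 4.21 m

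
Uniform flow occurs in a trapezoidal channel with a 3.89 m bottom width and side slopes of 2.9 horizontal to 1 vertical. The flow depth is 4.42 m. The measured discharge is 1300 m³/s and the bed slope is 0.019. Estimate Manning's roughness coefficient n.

With bottom width b = 3.89 m and side slope z = 2.9: A = (b + zy)y = (3.89 + 2.9×4.42)×4.42 = 73.85 m²; P = b + 2y√(1+z²) = 3.89 + 2×4.42×3.068 = 31.01 m.
Hydraulic radius R = A/P = 73.85/31.01 = 2.382 m.
Rearranging Manning's equation: n = (1/Q) A R^(2/3) S^(1/2) = (1/1300) × 73.85 × 2.382^(2/3) × √0.019 = 0.014.

n = 0.014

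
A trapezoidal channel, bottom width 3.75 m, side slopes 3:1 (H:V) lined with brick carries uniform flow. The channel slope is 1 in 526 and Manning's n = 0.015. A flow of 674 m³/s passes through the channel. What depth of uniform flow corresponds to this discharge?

Manning's equation rearranged: A R^(2/3) = nQ / (1·√S) = 0.015 × 674 / (√0.001901) = 231.9.
At y = 6.16 m: A R^(2/3) = 297.8 — too large.
At y = 4.94 m: A R^(2/3) = 174.4 — too small.
At y = 5.56 m: A R^(2/3) = 232 — close enough.

y_n = 5.56 m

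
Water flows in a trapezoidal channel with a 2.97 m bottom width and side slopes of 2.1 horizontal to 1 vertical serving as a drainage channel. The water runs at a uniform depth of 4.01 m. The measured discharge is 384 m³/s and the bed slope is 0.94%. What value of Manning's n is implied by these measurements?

With bottom width b = 2.97 m and side slope z = 2.1: A = (b + zy)y = (2.97 + 2.1×4.01)×4.01 = 45.68 m²; P = b + 2y√(1+z²) = 2.97 + 2×4.01×2.326 = 21.62 m.
Hydraulic radius R = A/P = 45.68/21.62 = 2.112 m.
Rearranging Manning's equation: n = (1/Q) A R^(2/3) S^(1/2) = (1/384) × 45.68 × 2.112^(2/3) × √0.0094 = 0.019.

n = 0.019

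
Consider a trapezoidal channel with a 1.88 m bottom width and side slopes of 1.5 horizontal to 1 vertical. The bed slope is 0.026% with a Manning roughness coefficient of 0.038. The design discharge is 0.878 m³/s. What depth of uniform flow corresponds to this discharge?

Manning's equation rearranged: A R^(2/3) = nQ / (1·√S) = 0.038 × 0.878 / (√0.00026) = 2.069.
At y = 0.803 m: A R^(2/3) = 1.599 — too small.
At y = 1.06 m: A R^(2/3) = 2.746 — too large.
At y = 0.918 m: A R^(2/3) = 2.07 — ≈ 2.069.

y_n = 0.918 m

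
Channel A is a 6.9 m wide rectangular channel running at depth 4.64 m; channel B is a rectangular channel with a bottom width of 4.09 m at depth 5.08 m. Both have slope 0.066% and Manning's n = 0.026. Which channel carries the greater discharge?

Channel A: Flow area A = b·y = 6.9 × 4.64 = 32.02 m². Wetted perimeter P = b + 2y = 6.9 + 2×4.64 = 16.18 m. Hydraulic radius R = A/P = 32.02/16.18 = 1.979 m. Q_A = (1/0.026)·32.02·1.979^(2/3)·√0.00066 = 49.86 m³/s.
Channel B: Flow area A = b·y = 4.09 × 5.08 = 20.78 m². Wetted perimeter P = b + 2y = 4.09 + 2×5.08 = 14.25 m. Hydraulic radius R = A/P = 20.78/14.25 = 1.458 m. Q_B = (1/0.026)·20.78·1.458^(2/3)·√0.00066 = 26.4 m³/s.
Q_A = 49.86 m³/s vs Q_B = 26.4 m³/s, so channel A carries more.

channel A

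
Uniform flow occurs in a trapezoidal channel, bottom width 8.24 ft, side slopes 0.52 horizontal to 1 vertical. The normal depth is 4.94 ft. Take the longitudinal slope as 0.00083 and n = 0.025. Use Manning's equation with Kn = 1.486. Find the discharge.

With bottom width b = 8.24 ft and side slope z = 0.52: A = (b + zy)y = (8.24 + 0.52×4.94)×4.94 = 53.4 ft²; P = b + 2y√(1+z²) = 8.24 + 2×4.94×1.127 = 19.38 ft.
Hydraulic radius R = A/P = 53.4/19.38 = 2.756 ft.
Manning's equation: Q = (1.486/n) A R^(2/3) S^(1/2) = (1.486/0.025) × 53.4 × 2.756^(2/3) × 0.00083^(1/2) = 180 ft³/s.

Q = 180 ft³/s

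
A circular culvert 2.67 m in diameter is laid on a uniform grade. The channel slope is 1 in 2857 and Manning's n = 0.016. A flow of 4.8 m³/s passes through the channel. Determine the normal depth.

y_n = 2.1 m

Manning's equation rearranged: A R^(2/3) = nQ / (1·√S) = 0.016 × 4.8 / (√0.00035) = 4.105.
Trying y = 2.48 m: A R^(2/3) = 4.597 — too large.
Trying y = 1.44 m: A R^(2/3) = 2.426 — too small.
Trying y = 2.1 m: A R^(2/3) = 4.109 — ≈ 4.105.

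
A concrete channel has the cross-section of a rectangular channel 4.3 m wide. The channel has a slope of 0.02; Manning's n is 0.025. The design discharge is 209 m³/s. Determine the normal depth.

Manning's equation rearranged: A R^(2/3) = nQ / (1·√S) = 0.025 × 209 / (√0.02) = 36.95.
Trying y = 5.35 m: A R^(2/3) = 30.59 — low.
Trying y = 7.56 m: A R^(2/3) = 45.83 — high.
Trying y = 6.28 m: A R^(2/3) = 36.97 — matches.

y_n = 6.28 m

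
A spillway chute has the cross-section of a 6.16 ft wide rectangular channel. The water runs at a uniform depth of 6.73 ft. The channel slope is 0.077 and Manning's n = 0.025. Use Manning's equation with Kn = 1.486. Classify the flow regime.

Flow area A = b·y = 6.16 × 6.73 = 41.46 ft². Wetted perimeter P = b + 2y = 6.16 + 2×6.73 = 19.62 ft.
Hydraulic radius R = A/P = 41.46/19.62 = 2.113 ft.
V = (1.486/n) R^(2/3) √S = (1.486/0.025) × 2.113^(2/3) × √0.077 = 27.16 ft/s. Hydraulic depth D_h = A/T = 41.46/6.16 = 6.73 ft.
Froude number Fr = V/√(g·D_h) = 27.16/√(32.2×6.73) = 1.84, which is greater than 1, so the flow is supercritical.

supercritical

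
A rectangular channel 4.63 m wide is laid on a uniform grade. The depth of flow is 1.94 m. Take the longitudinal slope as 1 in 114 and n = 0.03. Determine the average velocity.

V = 3.24 m/s

Flow area A = b·y = 4.63 × 1.94 = 8.982 m². Wetted perimeter P = b + 2y = 4.63 + 2×1.94 = 8.51 m.
Hydraulic radius R = A/P = 8.982/8.51 = 1.055 m.
From Manning's equation, V = (1/n) R^(2/3) S^(1/2) = (1/0.03) × 1.055^(2/3) × 0.008772^(1/2) = 3.24 m/s.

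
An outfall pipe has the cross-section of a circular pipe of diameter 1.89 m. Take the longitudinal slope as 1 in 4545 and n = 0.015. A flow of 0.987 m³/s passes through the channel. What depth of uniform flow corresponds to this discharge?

y_n = 1.04 m

Manning's equation rearranged: A R^(2/3) = nQ / (1·√S) = 0.015 × 0.987 / (√0.00022) = 0.9981.
Try y = 0.796 m: A R^(2/3) = 0.6298 — too small.
Try y = 1.21 m: A R^(2/3) = 1.26 — too large.
Try y = 1.04 m: A R^(2/3) = 0.9976 — close enough.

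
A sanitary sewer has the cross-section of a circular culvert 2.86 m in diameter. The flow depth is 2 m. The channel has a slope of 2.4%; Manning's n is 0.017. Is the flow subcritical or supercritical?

supercritical

For a circular section of diameter D = 2.86 m at depth y = 2 m, the central angle is θ = 2 arccos(1 − 2y/D) = 3.962 rad. Then A = (D²/8)(θ − sin θ) = 4.798 m² and P = Dθ/2 = 5.665 m.
Hydraulic radius R = A/P = 4.798/5.665 = 0.847 m.
V = (1/n) R^(2/3) √S = (1/0.017) × 0.847^(2/3) × √0.024 = 8.158 m/s. Hydraulic depth D_h = A/T = 4.798/2.623 = 1.829 m.
Froude number Fr = V/√(g·D_h) = 8.158/√(9.81×1.829) = 1.93, which is greater than 1, so the flow is supercritical.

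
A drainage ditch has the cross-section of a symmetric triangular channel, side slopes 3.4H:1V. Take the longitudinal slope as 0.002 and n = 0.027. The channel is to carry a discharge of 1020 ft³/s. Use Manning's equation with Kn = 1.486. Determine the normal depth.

y_n = 7.28 ft

Manning's equation rearranged: A R^(2/3) = nQ / (1.486·√S) = 0.027 × 1020 / (1.486 × √0.002) = 414.4.
At y = 8.63 ft: A R^(2/3) = 652.8 — high.
At y = 5.73 ft: A R^(2/3) = 219 — low.
At y = 7.28 ft: A R^(2/3) = 414.8 — matches.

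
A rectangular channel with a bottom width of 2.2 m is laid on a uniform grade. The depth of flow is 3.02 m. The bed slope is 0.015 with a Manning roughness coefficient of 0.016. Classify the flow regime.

supercritical

Flow area A = b·y = 2.2 × 3.02 = 6.644 m². Wetted perimeter P = b + 2y = 2.2 + 2×3.02 = 8.24 m.
Hydraulic radius R = A/P = 6.644/8.24 = 0.8063 m.
V = (1/n) R^(2/3) √S = (1/0.016) × 0.8063^(2/3) × √0.015 = 6.631 m/s. Hydraulic depth D_h = A/T = 6.644/2.2 = 3.02 m.
Froude number Fr = V/√(g·D_h) = 6.631/√(9.81×3.02) = 1.22, which is greater than 1, so the flow is supercritical.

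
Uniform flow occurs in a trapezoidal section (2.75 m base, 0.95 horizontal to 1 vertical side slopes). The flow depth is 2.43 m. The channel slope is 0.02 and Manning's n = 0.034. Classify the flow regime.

With bottom width b = 2.75 m and side slope z = 0.95: A = (b + zy)y = (2.75 + 0.95×2.43)×2.43 = 12.29 m²; P = b + 2y√(1+z²) = 2.75 + 2×2.43×1.379 = 9.453 m.
Hydraulic radius R = A/P = 12.29/9.453 = 1.3 m.
V = (1/n) R^(2/3) √S = (1/0.034) × 1.3^(2/3) × √0.02 = 4.955 m/s. Hydraulic depth D_h = A/T = 12.29/7.367 = 1.669 m.
Froude number Fr = V/√(g·D_h) = 4.955/√(9.81×1.669) = 1.22, which is greater than 1, so the flow is supercritical.

supercritical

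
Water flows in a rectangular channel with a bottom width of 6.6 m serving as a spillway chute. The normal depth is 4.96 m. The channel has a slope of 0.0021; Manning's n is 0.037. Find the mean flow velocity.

Flow area A = b·y = 6.6 × 4.96 = 32.74 m². Wetted perimeter P = b + 2y = 6.6 + 2×4.96 = 16.52 m.
Hydraulic radius R = A/P = 32.74/16.52 = 1.982 m.
From Manning's equation, V = (1/n) R^(2/3) S^(1/2) = (1/0.037) × 1.982^(2/3) × 0.0021^(1/2) = 1.95 m/s.

V = 1.95 m/s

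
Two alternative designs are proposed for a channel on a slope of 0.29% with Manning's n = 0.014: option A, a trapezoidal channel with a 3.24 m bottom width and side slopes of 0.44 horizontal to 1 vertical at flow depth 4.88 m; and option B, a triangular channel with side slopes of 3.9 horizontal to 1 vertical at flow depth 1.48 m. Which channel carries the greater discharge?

channel A

Channel A: With bottom width b = 3.24 m and side slope z = 0.44: A = (b + zy)y = (3.24 + 0.44×4.88)×4.88 = 26.29 m²; P = b + 2y√(1+z²) = 3.24 + 2×4.88×1.093 = 13.9 m. Hydraulic radius R = A/P = 26.29/13.9 = 1.891 m. Q_A = (1/0.014)·26.29·1.891^(2/3)·√0.0029 = 154.6 m³/s.
Channel B: For a triangular section with side slope z = 3.9: A = zy² = 3.9×1.48² = 8.543 m²; P = 2y√(1+z²) = 2×1.48×4.026 = 11.92 m. Hydraulic radius R = A/P = 8.543/11.92 = 0.7168 m. Q_B = (1/0.014)·8.543·0.7168^(2/3)·√0.0029 = 26.32 m³/s.
Q_A = 154.6 m³/s vs Q_B = 26.32 m³/s, so channel A carries more.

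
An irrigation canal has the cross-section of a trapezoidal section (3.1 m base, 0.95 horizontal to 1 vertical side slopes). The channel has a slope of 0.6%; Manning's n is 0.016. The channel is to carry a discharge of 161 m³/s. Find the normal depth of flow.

Manning's equation rearranged: A R^(2/3) = nQ / (1·√S) = 0.016 × 161 / (√0.006) = 33.26.
At y = 3.1 m: A R^(2/3) = 25.72 — low.
At y = 4.42 m: A R^(2/3) = 53.07 — high.
At y = 3.52 m: A R^(2/3) = 33.2 — ≈ 33.26.

y_n = 3.52 m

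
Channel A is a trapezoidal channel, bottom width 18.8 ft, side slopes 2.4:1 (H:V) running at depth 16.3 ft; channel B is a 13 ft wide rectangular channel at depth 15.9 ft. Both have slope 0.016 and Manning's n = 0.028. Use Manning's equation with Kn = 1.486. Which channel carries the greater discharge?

channel A

Channel A: With bottom width b = 18.8 ft and side slope z = 2.4: A = (b + zy)y = (18.8 + 2.4×16.3)×16.3 = 944.1 ft²; P = b + 2y√(1+z²) = 18.8 + 2×16.3×2.6 = 103.6 ft. Hydraulic radius R = A/P = 944.1/103.6 = 9.116 ft. Q_A = (1.486/0.028)·944.1·9.116^(2/3)·√0.016 = 27660 ft³/s.
Channel B: Flow area A = b·y = 13 × 15.9 = 206.7 ft². Wetted perimeter P = b + 2y = 13 + 2×15.9 = 44.8 ft. Hydraulic radius R = A/P = 206.7/44.8 = 4.614 ft. Q_B = (1.486/0.028)·206.7·4.614^(2/3)·√0.016 = 3846 ft³/s.
Q_A = 27660 ft³/s vs Q_B = 3846 ft³/s, so channel A carries more.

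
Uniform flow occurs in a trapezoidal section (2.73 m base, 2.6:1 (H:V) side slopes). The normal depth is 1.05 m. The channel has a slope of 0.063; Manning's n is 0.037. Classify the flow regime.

supercritical

With bottom width b = 2.73 m and side slope z = 2.6: A = (b + zy)y = (2.73 + 2.6×1.05)×1.05 = 5.733 m²; P = b + 2y√(1+z²) = 2.73 + 2×1.05×2.786 = 8.58 m.
Hydraulic radius R = A/P = 5.733/8.58 = 0.6682 m.
V = (1/n) R^(2/3) √S = (1/0.037) × 0.6682^(2/3) × √0.063 = 5.185 m/s. Hydraulic depth D_h = A/T = 5.733/8.19 = 0.7 m.
Froude number Fr = V/√(g·D_h) = 5.185/√(9.81×0.7) = 1.98, which is greater than 1, so the flow is supercritical.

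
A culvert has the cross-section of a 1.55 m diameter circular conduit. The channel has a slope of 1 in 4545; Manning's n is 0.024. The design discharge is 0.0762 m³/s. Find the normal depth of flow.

Manning's equation rearranged: A R^(2/3) = nQ / (1·√S) = 0.024 × 0.0762 / (√0.00022) = 0.1233.
Trying y = 0.414 m: A R^(2/3) = 0.1566 — high.
Trying y = 0.302 m: A R^(2/3) = 0.08329 — low.
Trying y = 0.367 m: A R^(2/3) = 0.1233 — ≈ 0.1233.

y_n = 0.367 m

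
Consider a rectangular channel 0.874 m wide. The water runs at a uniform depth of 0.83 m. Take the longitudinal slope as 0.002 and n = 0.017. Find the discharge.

Flow area A = b·y = 0.874 × 0.83 = 0.7254 m². Wetted perimeter P = b + 2y = 0.874 + 2×0.83 = 2.534 m.
Hydraulic radius R = A/P = 0.7254/2.534 = 0.2863 m.
Manning's equation: Q = (1/n) A R^(2/3) S^(1/2) = (1/0.017) × 0.7254 × 0.2863^(2/3) × 0.002^(1/2) = 0.829 m³/s.

Q = 0.829 m³/s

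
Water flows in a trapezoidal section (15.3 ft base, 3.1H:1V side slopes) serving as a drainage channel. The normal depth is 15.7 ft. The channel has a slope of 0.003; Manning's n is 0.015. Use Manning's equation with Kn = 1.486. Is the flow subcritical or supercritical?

With bottom width b = 15.3 ft and side slope z = 3.1: A = (b + zy)y = (15.3 + 3.1×15.7)×15.7 = 1004 ft²; P = b + 2y√(1+z²) = 15.3 + 2×15.7×3.257 = 117.6 ft.
Hydraulic radius R = A/P = 1004/117.6 = 8.542 ft.
V = (1.486/n) R^(2/3) √S = (1.486/0.015) × 8.542^(2/3) × √0.003 = 22.67 ft/s. Hydraulic depth D_h = A/T = 1004/112.6 = 8.916 ft.
Froude number Fr = V/√(g·D_h) = 22.67/√(32.2×8.916) = 1.34, which is greater than 1, so the flow is supercritical.

supercritical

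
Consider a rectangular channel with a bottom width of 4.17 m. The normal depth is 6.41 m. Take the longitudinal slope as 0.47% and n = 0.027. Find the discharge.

Q = 91.8 m³/s

Flow area A = b·y = 4.17 × 6.41 = 26.73 m². Wetted perimeter P = b + 2y = 4.17 + 2×6.41 = 16.99 m.
Hydraulic radius R = A/P = 26.73/16.99 = 1.573 m.
Manning's equation: Q = (1/n) A R^(2/3) S^(1/2) = (1/0.027) × 26.73 × 1.573^(2/3) × 0.0047^(1/2) = 91.8 m³/s.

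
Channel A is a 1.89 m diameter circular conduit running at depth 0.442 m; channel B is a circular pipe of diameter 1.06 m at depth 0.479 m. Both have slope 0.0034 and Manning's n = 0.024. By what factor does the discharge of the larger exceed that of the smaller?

Channel A: For a circular section of diameter D = 1.89 m at depth y = 0.442 m, the central angle is θ = 2 arccos(1 − 2y/D) = 2.019 rad. Then A = (D²/8)(θ − sin θ) = 0.4991 m² and P = Dθ/2 = 1.908 m. Hydraulic radius R = A/P = 0.4991/1.908 = 0.2616 m. Q_A = (1/0.024)·0.4991·0.2616^(2/3)·√0.0034 = 0.496 m³/s.
Channel B: For a circular section of diameter D = 1.06 m at depth y = 0.479 m, the central angle is θ = 2 arccos(1 − 2y/D) = 2.949 rad. Then A = (D²/8)(θ − sin θ) = 0.3873 m² and P = Dθ/2 = 1.563 m. Hydraulic radius R = A/P = 0.3873/1.563 = 0.2478 m. Q_B = (1/0.024)·0.3873·0.2478^(2/3)·√0.0034 = 0.3712 m³/s.
The larger discharge is 0.496 m³/s and the smaller is 0.3712 m³/s; the ratio is 1.34.

1.34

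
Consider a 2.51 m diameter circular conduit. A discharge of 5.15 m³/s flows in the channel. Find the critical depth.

y_c = 1.02 m

At critical depth, Q² T / (g A³) = 1, i.e. A³/T = Q²/g = 5.15²/9.81 = 2.704.
Try y = 0.895 m: A³/T = 1.65 — low.
Try y = 1.26 m: A³/T = 6.126 — high.
Try y = 1.02 m: A³/T = 2.728 — close enough.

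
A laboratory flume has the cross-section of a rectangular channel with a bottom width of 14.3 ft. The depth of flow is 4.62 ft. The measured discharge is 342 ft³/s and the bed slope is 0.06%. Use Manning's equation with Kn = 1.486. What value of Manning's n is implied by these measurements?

Flow area A = b·y = 14.3 × 4.62 = 66.07 ft². Wetted perimeter P = b + 2y = 14.3 + 2×4.62 = 23.54 ft.
Hydraulic radius R = A/P = 66.07/23.54 = 2.807 ft.
Rearranging Manning's equation: n = (1.486/Q) A R^(2/3) S^(1/2) = (1.486/342) × 66.07 × 2.807^(2/3) × √0.0006 = 0.014.

n = 0.014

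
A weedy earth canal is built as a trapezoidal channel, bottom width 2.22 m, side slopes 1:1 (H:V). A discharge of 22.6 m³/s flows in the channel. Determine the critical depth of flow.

At critical depth, Q² T / (g A³) = 1, i.e. A³/T = Q²/g = 22.6²/9.81 = 52.07.
Trying y = 2.07 m: A³/T = 110.1 — over.
Trying y = 1.69 m: A³/T = 51.52 — matches.

y_c = 1.69 m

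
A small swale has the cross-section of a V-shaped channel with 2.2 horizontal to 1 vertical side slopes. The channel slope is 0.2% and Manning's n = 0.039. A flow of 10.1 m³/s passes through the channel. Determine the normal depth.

y_n = 2.05 m

Manning's equation rearranged: A R^(2/3) = nQ / (1·√S) = 0.039 × 10.1 / (√0.002) = 8.808.
Trying y = 1.78 m: A R^(2/3) = 6.058 — low.
Trying y = 2.05 m: A R^(2/3) = 8.829 — close enough.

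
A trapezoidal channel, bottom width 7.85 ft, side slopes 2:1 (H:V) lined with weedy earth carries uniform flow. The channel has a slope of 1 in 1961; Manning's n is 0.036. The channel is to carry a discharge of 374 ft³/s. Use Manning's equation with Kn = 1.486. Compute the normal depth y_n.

y_n = 7.18 ft

Manning's equation rearranged: A R^(2/3) = nQ / (1.486·√S) = 0.036 × 374 / (1.486 × √0.0005099) = 401.2.
Trying y = 6.18 ft: A R^(2/3) = 289 — short.
Trying y = 7.18 ft: A R^(2/3) = 401.2 — ≈ 401.2.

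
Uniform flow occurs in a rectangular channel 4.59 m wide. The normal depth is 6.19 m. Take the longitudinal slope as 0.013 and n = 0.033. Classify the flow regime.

subcritical

Flow area A = b·y = 4.59 × 6.19 = 28.41 m². Wetted perimeter P = b + 2y = 4.59 + 2×6.19 = 16.97 m.
Hydraulic radius R = A/P = 28.41/16.97 = 1.674 m.
V = (1/n) R^(2/3) √S = (1/0.033) × 1.674^(2/3) × √0.013 = 4.872 m/s. Hydraulic depth D_h = A/T = 28.41/4.59 = 6.19 m.
Froude number Fr = V/√(g·D_h) = 4.872/√(9.81×6.19) = 0.625, which is less than 1, so the flow is subcritical.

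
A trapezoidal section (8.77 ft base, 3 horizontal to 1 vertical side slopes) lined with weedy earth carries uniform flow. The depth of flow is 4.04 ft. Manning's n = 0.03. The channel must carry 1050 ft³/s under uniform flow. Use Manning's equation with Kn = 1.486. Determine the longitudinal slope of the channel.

With bottom width b = 8.77 ft and side slope z = 3: A = (b + zy)y = (8.77 + 3×4.04)×4.04 = 84.4 ft²; P = b + 2y√(1+z²) = 8.77 + 2×4.04×3.162 = 34.32 ft.
Hydraulic radius R = A/P = 84.4/34.32 = 2.459 ft.
From Manning's equation, S = [nQ / (1.486 A R^(2/3))]² = [0.03 × 1050 / (1.486 × 84.4 × 2.459^(2/3))]² = 0.019.

S = 0.019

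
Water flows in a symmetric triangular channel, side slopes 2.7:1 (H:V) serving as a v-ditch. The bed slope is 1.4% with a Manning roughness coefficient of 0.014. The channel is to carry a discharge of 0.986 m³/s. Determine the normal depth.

y_n = 0.372 m

Manning's equation rearranged: A R^(2/3) = nQ / (1·√S) = 0.014 × 0.986 / (√0.014) = 0.1167.
At y = 0.285 m: A R^(2/3) = 0.05732 — too small.
At y = 0.372 m: A R^(2/3) = 0.1166 — matches.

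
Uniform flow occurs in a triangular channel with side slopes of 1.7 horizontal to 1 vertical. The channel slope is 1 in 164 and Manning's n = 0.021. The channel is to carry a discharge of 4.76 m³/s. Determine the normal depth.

Manning's equation rearranged: A R^(2/3) = nQ / (1·√S) = 0.021 × 4.76 / (√0.006098) = 1.28.
At y = 1.39 m: A R^(2/3) = 2.334 — too large.
At y = 1.11 m: A R^(2/3) = 1.281 — ≈ 1.28.

y_n = 1.11 m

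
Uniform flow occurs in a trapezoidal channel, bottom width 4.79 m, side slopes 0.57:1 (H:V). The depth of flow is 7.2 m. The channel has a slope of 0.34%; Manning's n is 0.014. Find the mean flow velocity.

With bottom width b = 4.79 m and side slope z = 0.57: A = (b + zy)y = (4.79 + 0.57×7.2)×7.2 = 64.04 m²; P = b + 2y√(1+z²) = 4.79 + 2×7.2×1.151 = 21.37 m.
Hydraulic radius R = A/P = 64.04/21.37 = 2.997 m.
From Manning's equation, V = (1/n) R^(2/3) S^(1/2) = (1/0.014) × 2.997^(2/3) × 0.0034^(1/2) = 8.66 m/s.

V = 8.66 m/s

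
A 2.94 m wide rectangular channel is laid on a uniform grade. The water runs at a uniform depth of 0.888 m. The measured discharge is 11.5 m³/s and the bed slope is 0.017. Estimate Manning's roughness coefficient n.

n = 0.02

Flow area A = b·y = 2.94 × 0.888 = 2.611 m². Wetted perimeter P = b + 2y = 2.94 + 2×0.888 = 4.716 m.
Hydraulic radius R = A/P = 2.611/4.716 = 0.5536 m.
Rearranging Manning's equation: n = (1/Q) A R^(2/3) S^(1/2) = (1/11.5) × 2.611 × 0.5536^(2/3) × √0.017 = 0.02.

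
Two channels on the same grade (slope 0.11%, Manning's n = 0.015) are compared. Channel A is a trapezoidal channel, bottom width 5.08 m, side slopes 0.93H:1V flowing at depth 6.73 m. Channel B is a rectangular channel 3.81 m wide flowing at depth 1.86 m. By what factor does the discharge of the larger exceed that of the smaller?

Channel A: With bottom width b = 5.08 m and side slope z = 0.93: A = (b + zy)y = (5.08 + 0.93×6.73)×6.73 = 76.31 m²; P = b + 2y√(1+z²) = 5.08 + 2×6.73×1.366 = 23.46 m. Hydraulic radius R = A/P = 76.31/23.46 = 3.253 m. Q_A = (1/0.015)·76.31·3.253^(2/3)·√0.0011 = 370.4 m³/s.
Channel B: Flow area A = b·y = 3.81 × 1.86 = 7.087 m². Wetted perimeter P = b + 2y = 3.81 + 2×1.86 = 7.53 m. Hydraulic radius R = A/P = 7.087/7.53 = 0.9411 m. Q_B = (1/0.015)·7.087·0.9411^(2/3)·√0.0011 = 15.05 m³/s.
The larger discharge is 370.4 m³/s and the smaller is 15.05 m³/s; the ratio is 24.6.

24.6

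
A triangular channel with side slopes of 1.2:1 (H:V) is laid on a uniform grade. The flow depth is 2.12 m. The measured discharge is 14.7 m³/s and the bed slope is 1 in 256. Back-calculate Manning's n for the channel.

n = 0.02

For a triangular section with side slope z = 1.2: A = zy² = 1.2×2.12² = 5.393 m²; P = 2y√(1+z²) = 2×2.12×1.562 = 6.623 m.
Hydraulic radius R = A/P = 5.393/6.623 = 0.8143 m.
Rearranging Manning's equation: n = (1/Q) A R^(2/3) S^(1/2) = (1/14.7) × 5.393 × 0.8143^(2/3) × √0.003906 = 0.02.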